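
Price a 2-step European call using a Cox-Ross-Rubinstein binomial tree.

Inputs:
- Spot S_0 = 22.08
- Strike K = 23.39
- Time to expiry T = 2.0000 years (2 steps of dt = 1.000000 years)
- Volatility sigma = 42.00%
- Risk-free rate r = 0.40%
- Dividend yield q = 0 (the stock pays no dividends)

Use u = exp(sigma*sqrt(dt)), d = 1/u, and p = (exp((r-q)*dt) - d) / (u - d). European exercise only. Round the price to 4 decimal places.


Answer: Price = V(0,0) = 4.4309

Derivation:
dt = T/N = 1.000000
u = exp(sigma*sqrt(dt)) = 1.521962; d = 1/u = 0.657047
p = (exp((r-q)*dt) - d) / (u - d) = 0.401151
Discount per step: exp(-r*dt) = 0.996008
Stock lattice S(k, i) with i counting down-moves:
  k=0: S(0,0) = 22.0800
  k=1: S(1,0) = 33.6049; S(1,1) = 14.5076
  k=2: S(2,0) = 51.1454; S(2,1) = 22.0800; S(2,2) = 9.5322
Terminal payoffs V(N, i) = max(S_T - K, 0):
  V(2,0) = 27.755383; V(2,1) = 0.000000; V(2,2) = 0.000000
Backward induction: V(k, i) = exp(-r*dt) * [p * V(k+1, i) + (1-p) * V(k+1, i+1)].
  V(1,0) = exp(-r*dt) * [p*27.755383 + (1-p)*0.000000] = 11.089645
  V(1,1) = exp(-r*dt) * [p*0.000000 + (1-p)*0.000000] = 0.000000
  V(0,0) = exp(-r*dt) * [p*11.089645 + (1-p)*0.000000] = 4.430860


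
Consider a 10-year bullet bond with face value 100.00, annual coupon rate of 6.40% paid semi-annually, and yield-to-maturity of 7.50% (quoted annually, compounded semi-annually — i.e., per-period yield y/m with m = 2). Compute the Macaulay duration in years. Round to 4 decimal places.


Coupon per period c = face * coupon_rate / m = 3.200000
Periods per year m = 2; per-period yield y/m = 0.037500
Number of cashflows N = 20
Cashflows (t years, CF_t, discount factor 1/(1+y/m)^(m*t), PV):
  t = 0.5000: CF_t = 3.200000, DF = 0.963855, PV = 3.084337
  t = 1.0000: CF_t = 3.200000, DF = 0.929017, PV = 2.972855
  t = 1.5000: CF_t = 3.200000, DF = 0.895438, PV = 2.865403
  t = 2.0000: CF_t = 3.200000, DF = 0.863073, PV = 2.761834
  t = 2.5000: CF_t = 3.200000, DF = 0.831878, PV = 2.662009
  t = 3.0000: CF_t = 3.200000, DF = 0.801810, PV = 2.565791
  t = 3.5000: CF_t = 3.200000, DF = 0.772829, PV = 2.473052
  t = 4.0000: CF_t = 3.200000, DF = 0.744895, PV = 2.383665
  t = 4.5000: CF_t = 3.200000, DF = 0.717971, PV = 2.297508
  t = 5.0000: CF_t = 3.200000, DF = 0.692020, PV = 2.214466
  t = 5.5000: CF_t = 3.200000, DF = 0.667008, PV = 2.134425
  t = 6.0000: CF_t = 3.200000, DF = 0.642899, PV = 2.057277
  t = 6.5000: CF_t = 3.200000, DF = 0.619662, PV = 1.982917
  t = 7.0000: CF_t = 3.200000, DF = 0.597264, PV = 1.911246
  t = 7.5000: CF_t = 3.200000, DF = 0.575676, PV = 1.842164
  t = 8.0000: CF_t = 3.200000, DF = 0.554869, PV = 1.775580
  t = 8.5000: CF_t = 3.200000, DF = 0.534813, PV = 1.711403
  t = 9.0000: CF_t = 3.200000, DF = 0.515483, PV = 1.649545
  t = 9.5000: CF_t = 3.200000, DF = 0.496851, PV = 1.589923
  t = 10.0000: CF_t = 103.200000, DF = 0.478892, PV = 49.421690
Price P = sum_t PV_t = 92.357088
Macaulay numerator sum_t t * PV_t:
  t * PV_t at t = 0.5000: 1.542169
  t * PV_t at t = 1.0000: 2.972855
  t * PV_t at t = 1.5000: 4.298104
  t * PV_t at t = 2.0000: 5.523668
  t * PV_t at t = 2.5000: 6.655021
  t * PV_t at t = 3.0000: 7.697374
  t * PV_t at t = 3.5000: 8.655682
  t * PV_t at t = 4.0000: 9.534658
  t * PV_t at t = 4.5000: 10.338786
  t * PV_t at t = 5.0000: 11.072328
  t * PV_t at t = 5.5000: 11.739335
  t * PV_t at t = 6.0000: 12.343660
  t * PV_t at t = 6.5000: 12.888963
  t * PV_t at t = 7.0000: 13.378719
  t * PV_t at t = 7.5000: 13.816233
  t * PV_t at t = 8.0000: 14.204642
  t * PV_t at t = 8.5000: 14.546922
  t * PV_t at t = 9.0000: 14.845902
  t * PV_t at t = 9.5000: 15.104264
  t * PV_t at t = 10.0000: 494.216897
Macaulay duration D = (sum_t t * PV_t) / P = 685.376183 / 92.357088 = 7.420938

Answer: Macaulay duration = 7.4209 years


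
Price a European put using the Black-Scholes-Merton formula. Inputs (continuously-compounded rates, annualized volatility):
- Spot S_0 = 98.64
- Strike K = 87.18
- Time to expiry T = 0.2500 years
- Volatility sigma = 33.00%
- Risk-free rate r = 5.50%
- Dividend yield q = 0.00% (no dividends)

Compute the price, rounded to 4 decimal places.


d1 = (ln(S/K) + (r - q + 0.5*sigma^2) * T) / (sigma * sqrt(T)) = 0.91432977
d2 = d1 - sigma * sqrt(T) = 0.74932977
exp(-rT) = 0.98634410; exp(-qT) = 1.00000000
P = K * exp(-rT) * N(-d2) - S_0 * exp(-qT) * N(-d1)
N(-d1) = 0.18027180; N(-d2) = 0.22682923
P = 87.1800 * 0.98634410 * 0.22682923 - 98.6400 * 1.00000000 * 0.18027180 = 1.7229

Answer: Price = 1.7229


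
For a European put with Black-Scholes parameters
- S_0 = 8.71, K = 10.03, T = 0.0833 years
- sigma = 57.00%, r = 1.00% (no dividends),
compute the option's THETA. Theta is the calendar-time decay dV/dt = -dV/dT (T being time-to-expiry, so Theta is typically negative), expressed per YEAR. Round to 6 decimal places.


d1 = -0.7704227777; d2 = -0.9349346922
phi(d1) = 0.2964981911; exp(-qT) = 1.0000000000; exp(-rT) = 0.9991673468
Theta = -S*exp(-qT)*phi(d1)*sigma/(2*sqrt(T)) + r*K*exp(-rT)*N(-d2) - q*S*exp(-qT)*N(-d1)
N(-d1) = 0.7794754269; N(-d2) = 0.8250890215; sqrt(T) = 0.2886173938
Term 1 = -8.7100 * 1.0000000000 * 0.2964981911 * 0.5700 / (2 * 0.2886173938) = -2.5501314213
Term 2 = 0.0100 * 10.0300 * 0.9991673468 * 0.8250890215 = 0.0826875215
Term 3 = 0 (no dividend yield, q = 0)
Theta = -2.5501314213 + (0.0826875215) + (0.0000000000) = -2.467444

Answer: Theta = -2.467444


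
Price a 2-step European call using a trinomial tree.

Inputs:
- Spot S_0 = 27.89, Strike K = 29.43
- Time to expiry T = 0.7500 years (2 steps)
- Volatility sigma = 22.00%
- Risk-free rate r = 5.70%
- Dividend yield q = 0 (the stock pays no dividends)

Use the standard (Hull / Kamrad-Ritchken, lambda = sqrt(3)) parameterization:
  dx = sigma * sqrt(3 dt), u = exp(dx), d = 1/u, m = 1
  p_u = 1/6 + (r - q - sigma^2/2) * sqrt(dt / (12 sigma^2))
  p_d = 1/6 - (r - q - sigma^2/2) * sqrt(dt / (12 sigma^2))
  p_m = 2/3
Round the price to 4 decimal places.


dt = T/N = 0.375000; dx = sigma*sqrt(3*dt) = 0.233345
u = exp(dx) = 1.262817; d = 1/u = 0.791880
p_u = 0.193022, p_m = 0.666667, p_d = 0.140311
Discount per step: exp(-r*dt) = 0.978852
Stock lattice S(k, j) with j the centered position index:
  k=0: S(0,+0) = 27.8900
  k=1: S(1,-1) = 22.0855; S(1,+0) = 27.8900; S(1,+1) = 35.2200
  k=2: S(2,-2) = 17.4891; S(2,-1) = 22.0855; S(2,+0) = 27.8900; S(2,+1) = 35.2200; S(2,+2) = 44.4764
Terminal payoffs V(N, j) = max(S_T - K, 0):
  V(2,-2) = 0.000000; V(2,-1) = 0.000000; V(2,+0) = 0.000000; V(2,+1) = 5.789977; V(2,+2) = 15.046398
Backward induction: V(k, j) = exp(-r*dt) * [p_u * V(k+1, j+1) + p_m * V(k+1, j) + p_d * V(k+1, j-1)]
  V(1,-1) = exp(-r*dt) * [p_u*0.000000 + p_m*0.000000 + p_d*0.000000] = 0.000000
  V(1,+0) = exp(-r*dt) * [p_u*5.789977 + p_m*0.000000 + p_d*0.000000] = 1.093960
  V(1,+1) = exp(-r*dt) * [p_u*15.046398 + p_m*5.789977 + p_d*0.000000] = 6.621225
  V(0,+0) = exp(-r*dt) * [p_u*6.621225 + p_m*1.093960 + p_d*0.000000] = 1.964900

Answer: Price = V(0,0) = 1.9649


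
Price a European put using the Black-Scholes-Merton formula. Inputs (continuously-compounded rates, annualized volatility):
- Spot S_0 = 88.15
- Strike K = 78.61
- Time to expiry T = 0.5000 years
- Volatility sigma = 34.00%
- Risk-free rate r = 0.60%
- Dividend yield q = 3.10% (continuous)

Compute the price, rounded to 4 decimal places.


Answer: Price = 4.3891

Derivation:
d1 = (ln(S/K) + (r - q + 0.5*sigma^2) * T) / (sigma * sqrt(T)) = 0.54464272
d2 = d1 - sigma * sqrt(T) = 0.30422642
exp(-rT) = 0.99700450; exp(-qT) = 0.98461951
P = K * exp(-rT) * N(-d2) - S_0 * exp(-qT) * N(-d1)
N(-d1) = 0.29299963; N(-d2) = 0.38047770
P = 78.6100 * 0.99700450 * 0.38047770 - 88.1500 * 0.98461951 * 0.29299963 = 4.3891


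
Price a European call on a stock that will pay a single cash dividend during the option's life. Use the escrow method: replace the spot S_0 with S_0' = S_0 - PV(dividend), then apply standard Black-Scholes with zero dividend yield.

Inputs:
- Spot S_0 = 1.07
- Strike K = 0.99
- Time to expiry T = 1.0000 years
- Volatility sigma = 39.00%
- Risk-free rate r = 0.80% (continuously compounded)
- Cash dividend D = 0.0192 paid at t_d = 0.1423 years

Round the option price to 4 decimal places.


PV(D) = D * exp(-r * t_d) = 0.0192 * 0.99886225 = 0.01917816
S_0' = S_0 - PV(D) = 1.0700 - 0.01917816 = 1.05082184
d1 = (ln(S_0'/K) + (r + sigma^2/2)*T) / (sigma*sqrt(T)) = 0.36839206
d2 = d1 - sigma*sqrt(T) = -0.02160794
exp(-rT) = 0.99203191
N(d1) = 0.64370954; N(d2) = 0.49138035
C = S_0' * N(d1) - K * exp(-rT) * N(d2) = 1.05082184 * 0.64370954 - 0.9900 * 0.99203191 * 0.49138035 = 0.1938

Answer: Price = 0.1938


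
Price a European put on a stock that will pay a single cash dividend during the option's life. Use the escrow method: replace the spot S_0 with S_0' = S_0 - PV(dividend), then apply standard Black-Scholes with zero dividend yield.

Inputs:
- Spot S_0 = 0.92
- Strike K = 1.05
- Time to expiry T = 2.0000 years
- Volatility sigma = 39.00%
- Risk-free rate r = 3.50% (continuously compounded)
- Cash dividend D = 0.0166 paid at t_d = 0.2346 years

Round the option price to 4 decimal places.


PV(D) = D * exp(-r * t_d) = 0.0166 * 0.99182262 = 0.01646426
S_0' = S_0 - PV(D) = 0.9200 - 0.01646426 = 0.90353574
d1 = (ln(S_0'/K) + (r + sigma^2/2)*T) / (sigma*sqrt(T)) = 0.13030750
d2 = d1 - sigma*sqrt(T) = -0.42123579
exp(-rT) = 0.93239382
N(-d1) = 0.44816157; N(-d2) = 0.66320854
P = K * exp(-rT) * N(-d2) - S_0' * N(-d1) = 1.0500 * 0.93239382 * 0.66320854 - 0.90353574 * 0.44816157 = 0.2444

Answer: Price = 0.2444


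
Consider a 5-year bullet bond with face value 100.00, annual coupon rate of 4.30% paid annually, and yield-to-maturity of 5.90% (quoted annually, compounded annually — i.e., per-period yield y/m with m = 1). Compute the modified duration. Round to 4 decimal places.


Answer: Modified duration = 4.3325

Derivation:
Coupon per period c = face * coupon_rate / m = 4.300000
Periods per year m = 1; per-period yield y/m = 0.059000
Number of cashflows N = 5
Cashflows (t years, CF_t, discount factor 1/(1+y/m)^(m*t), PV):
  t = 1.0000: CF_t = 4.300000, DF = 0.944287, PV = 4.060434
  t = 2.0000: CF_t = 4.300000, DF = 0.891678, PV = 3.834216
  t = 3.0000: CF_t = 4.300000, DF = 0.842000, PV = 3.620600
  t = 4.0000: CF_t = 4.300000, DF = 0.795090, PV = 3.418886
  t = 5.0000: CF_t = 104.300000, DF = 0.750793, PV = 78.307707
Price P = sum_t PV_t = 93.241843
First compute Macaulay numerator sum_t t * PV_t:
  t * PV_t at t = 1.0000: 4.060434
  t * PV_t at t = 2.0000: 7.668431
  t * PV_t at t = 3.0000: 10.861801
  t * PV_t at t = 4.0000: 13.675544
  t * PV_t at t = 5.0000: 391.538536
Macaulay duration D = 427.804746 / 93.241843 = 4.588120
Modified duration = D / (1 + y/m) = 4.588120 / (1 + 0.059000) = 4.332502


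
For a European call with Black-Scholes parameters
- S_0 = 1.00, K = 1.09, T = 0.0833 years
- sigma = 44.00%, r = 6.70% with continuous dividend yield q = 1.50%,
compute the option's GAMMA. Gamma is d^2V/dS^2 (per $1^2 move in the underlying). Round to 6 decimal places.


Answer: Gamma = 2.650274

Derivation:
d1 = -0.5810039821; d2 = -0.7079956354
phi(d1) = 0.3369834880; exp(-qT) = 0.9987512803; exp(-rT) = 0.9944344454
Gamma = exp(-qT) * phi(d1) / (S * sigma * sqrt(T)) = 0.9987512803 * 0.3369834880 / (1.0000 * 0.4400 * 0.2886173938) = 2.650274


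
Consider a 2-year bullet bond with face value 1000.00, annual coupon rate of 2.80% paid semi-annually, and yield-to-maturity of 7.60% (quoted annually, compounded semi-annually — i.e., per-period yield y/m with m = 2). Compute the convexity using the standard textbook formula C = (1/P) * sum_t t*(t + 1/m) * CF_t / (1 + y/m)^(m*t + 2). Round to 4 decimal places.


Answer: Convexity = 4.5072

Derivation:
Coupon per period c = face * coupon_rate / m = 14.000000
Periods per year m = 2; per-period yield y/m = 0.038000
Number of cashflows N = 4
Cashflows (t years, CF_t, discount factor 1/(1+y/m)^(m*t), PV):
  t = 0.5000: CF_t = 14.000000, DF = 0.963391, PV = 13.487476
  t = 1.0000: CF_t = 14.000000, DF = 0.928122, PV = 12.993715
  t = 1.5000: CF_t = 14.000000, DF = 0.894145, PV = 12.518030
  t = 2.0000: CF_t = 1014.000000, DF = 0.861411, PV = 873.471101
Price P = sum_t PV_t = 912.470322
Convexity numerator sum_t t*(t + 1/m) * CF_t / (1+y/m)^(m*t + 2):
  t = 0.5000: term = 6.259015
  t = 1.0000: term = 18.089638
  t = 1.5000: term = 34.854794
  t = 2.0000: term = 4053.440834
Convexity = (1/P) * sum = 4112.644282 / 912.470322 = 4.507154


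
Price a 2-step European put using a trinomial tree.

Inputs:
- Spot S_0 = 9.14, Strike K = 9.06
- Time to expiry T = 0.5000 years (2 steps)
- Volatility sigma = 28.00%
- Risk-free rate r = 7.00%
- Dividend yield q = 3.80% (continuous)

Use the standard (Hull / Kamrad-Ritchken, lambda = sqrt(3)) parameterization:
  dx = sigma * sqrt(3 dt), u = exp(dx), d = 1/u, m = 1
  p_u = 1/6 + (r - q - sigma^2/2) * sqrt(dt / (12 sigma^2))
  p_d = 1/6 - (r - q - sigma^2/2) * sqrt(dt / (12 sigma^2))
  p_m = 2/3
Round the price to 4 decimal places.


Answer: Price = V(0,0) = 0.5104

Derivation:
dt = T/N = 0.250000; dx = sigma*sqrt(3*dt) = 0.242487
u = exp(dx) = 1.274415; d = 1/u = 0.784674
p_u = 0.162955, p_m = 0.666667, p_d = 0.170378
Discount per step: exp(-r*dt) = 0.982652
Stock lattice S(k, j) with j the centered position index:
  k=0: S(0,+0) = 9.1400
  k=1: S(1,-1) = 7.1719; S(1,+0) = 9.1400; S(1,+1) = 11.6482
  k=2: S(2,-2) = 5.6276; S(2,-1) = 7.1719; S(2,+0) = 9.1400; S(2,+1) = 11.6482; S(2,+2) = 14.8446
Terminal payoffs V(N, j) = max(K - S_T, 0):
  V(2,-2) = 3.432383; V(2,-1) = 1.888081; V(2,+0) = 0.000000; V(2,+1) = 0.000000; V(2,+2) = 0.000000
Backward induction: V(k, j) = exp(-r*dt) * [p_u * V(k+1, j+1) + p_m * V(k+1, j) + p_d * V(k+1, j-1)]
  V(1,-1) = exp(-r*dt) * [p_u*0.000000 + p_m*1.888081 + p_d*3.432383] = 1.811543
  V(1,+0) = exp(-r*dt) * [p_u*0.000000 + p_m*0.000000 + p_d*1.888081] = 0.316107
  V(1,+1) = exp(-r*dt) * [p_u*0.000000 + p_m*0.000000 + p_d*0.000000] = 0.000000
  V(0,+0) = exp(-r*dt) * [p_u*0.000000 + p_m*0.316107 + p_d*1.811543] = 0.510375


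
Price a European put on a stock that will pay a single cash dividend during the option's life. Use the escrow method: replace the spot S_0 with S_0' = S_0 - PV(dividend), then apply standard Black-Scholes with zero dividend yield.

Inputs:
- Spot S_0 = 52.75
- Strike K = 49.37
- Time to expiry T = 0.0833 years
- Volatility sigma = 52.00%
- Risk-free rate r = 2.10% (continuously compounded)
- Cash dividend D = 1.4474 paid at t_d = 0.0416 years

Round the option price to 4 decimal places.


PV(D) = D * exp(-r * t_d) = 1.4474 * 0.99912678 = 1.44613610
S_0' = S_0 - PV(D) = 52.7500 - 1.44613610 = 51.30386390
d1 = (ln(S_0'/K) + (r + sigma^2/2)*T) / (sigma*sqrt(T)) = 0.34271201
d2 = d1 - sigma*sqrt(T) = 0.19263097
exp(-rT) = 0.99825223
N(-d1) = 0.36590756; N(-d2) = 0.42362400
P = K * exp(-rT) * N(-d2) - S_0' * N(-d1) = 49.3700 * 0.99825223 * 0.42362400 - 51.30386390 * 0.36590756 = 2.1053

Answer: Price = 2.1053


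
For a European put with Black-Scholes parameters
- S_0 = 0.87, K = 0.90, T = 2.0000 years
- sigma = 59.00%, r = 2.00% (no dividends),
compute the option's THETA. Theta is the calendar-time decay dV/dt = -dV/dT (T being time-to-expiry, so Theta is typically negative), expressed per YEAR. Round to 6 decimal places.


Answer: Theta = -0.054764

Derivation:
d1 = 0.4245019063; d2 = -0.4098840955
phi(d1) = 0.3645689918; exp(-qT) = 1.0000000000; exp(-rT) = 0.9607894392
Theta = -S*exp(-qT)*phi(d1)*sigma/(2*sqrt(T)) + r*K*exp(-rT)*N(-d2) - q*S*exp(-qT)*N(-d1)
N(-d1) = 0.3355999077; N(-d2) = 0.6590545136; sqrt(T) = 1.4142135624
Term 1 = -0.8700 * 1.0000000000 * 0.3645689918 * 0.5900 / (2 * 1.4142135624) = -0.0661615998
Term 2 = 0.0200 * 0.9000 * 0.9607894392 * 0.6590545136 = 0.0113978271
Term 3 = 0 (no dividend yield, q = 0)
Theta = -0.0661615998 + (0.0113978271) + (0.0000000000) = -0.054764


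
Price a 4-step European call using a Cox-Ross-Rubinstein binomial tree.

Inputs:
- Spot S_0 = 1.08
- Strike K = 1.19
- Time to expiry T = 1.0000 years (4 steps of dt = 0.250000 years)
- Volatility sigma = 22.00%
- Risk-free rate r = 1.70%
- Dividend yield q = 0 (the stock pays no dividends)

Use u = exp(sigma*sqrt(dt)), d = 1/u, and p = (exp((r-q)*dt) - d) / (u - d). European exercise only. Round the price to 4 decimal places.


Answer: Price = V(0,0) = 0.0651

Derivation:
dt = T/N = 0.250000
u = exp(sigma*sqrt(dt)) = 1.116278; d = 1/u = 0.895834
p = (exp((r-q)*dt) - d) / (u - d) = 0.491848
Discount per step: exp(-r*dt) = 0.995759
Stock lattice S(k, i) with i counting down-moves:
  k=0: S(0,0) = 1.0800
  k=1: S(1,0) = 1.2056; S(1,1) = 0.9675
  k=2: S(2,0) = 1.3458; S(2,1) = 1.0800; S(2,2) = 0.8667
  k=3: S(3,0) = 1.5022; S(3,1) = 1.2056; S(3,2) = 0.9675; S(3,3) = 0.7764
  k=4: S(4,0) = 1.6769; S(4,1) = 1.3458; S(4,2) = 1.0800; S(4,3) = 0.8667; S(4,4) = 0.6956
Terminal payoffs V(N, i) = max(S_T - K, 0):
  V(4,0) = 0.486924; V(4,1) = 0.155763; V(4,2) = 0.000000; V(4,3) = 0.000000; V(4,4) = 0.000000
Backward induction: V(k, i) = exp(-r*dt) * [p * V(k+1, i) + (1-p) * V(k+1, i+1)].
  V(3,0) = exp(-r*dt) * [p*0.486924 + (1-p)*0.155763] = 0.317292
  V(3,1) = exp(-r*dt) * [p*0.155763 + (1-p)*0.000000] = 0.076287
  V(3,2) = exp(-r*dt) * [p*0.000000 + (1-p)*0.000000] = 0.000000
  V(3,3) = exp(-r*dt) * [p*0.000000 + (1-p)*0.000000] = 0.000000
  V(2,0) = exp(-r*dt) * [p*0.317292 + (1-p)*0.076287] = 0.193999
  V(2,1) = exp(-r*dt) * [p*0.076287 + (1-p)*0.000000] = 0.037362
  V(2,2) = exp(-r*dt) * [p*0.000000 + (1-p)*0.000000] = 0.000000
  V(1,0) = exp(-r*dt) * [p*0.193999 + (1-p)*0.037362] = 0.113918
  V(1,1) = exp(-r*dt) * [p*0.037362 + (1-p)*0.000000] = 0.018299
  V(0,0) = exp(-r*dt) * [p*0.113918 + (1-p)*0.018299] = 0.065052


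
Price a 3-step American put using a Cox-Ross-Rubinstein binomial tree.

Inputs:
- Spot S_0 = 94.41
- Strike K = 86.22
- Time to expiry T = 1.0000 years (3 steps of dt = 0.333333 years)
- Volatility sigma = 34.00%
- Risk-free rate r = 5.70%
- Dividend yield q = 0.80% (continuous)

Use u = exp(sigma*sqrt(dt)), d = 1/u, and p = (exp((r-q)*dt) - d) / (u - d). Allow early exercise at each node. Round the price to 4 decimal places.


dt = T/N = 0.333333
u = exp(sigma*sqrt(dt)) = 1.216891; d = 1/u = 0.821766
p = (exp((r-q)*dt) - d) / (u - d) = 0.492759
Discount per step: exp(-r*dt) = 0.981179
Stock lattice S(k, i) with i counting down-moves:
  k=0: S(0,0) = 94.4100
  k=1: S(1,0) = 114.8867; S(1,1) = 77.5830
  k=2: S(2,0) = 139.8045; S(2,1) = 94.4100; S(2,2) = 63.7551
  k=3: S(3,0) = 170.1268; S(3,1) = 114.8867; S(3,2) = 77.5830; S(3,3) = 52.3918
Terminal payoffs V(N, i) = max(K - S_T, 0):
  V(3,0) = 0.000000; V(3,1) = 0.000000; V(3,2) = 8.637033; V(3,3) = 33.828219
Backward induction: V(k, i) = exp(-r*dt) * [p * V(k+1, i) + (1-p) * V(k+1, i+1)]; then take max(V_cont, immediate exercise) for American.
  V(2,0) = exp(-r*dt) * [p*0.000000 + (1-p)*0.000000] = 0.000000; exercise = 0.000000; V(2,0) = max -> 0.000000
  V(2,1) = exp(-r*dt) * [p*0.000000 + (1-p)*8.637033] = 4.298604; exercise = 0.000000; V(2,1) = max -> 4.298604
  V(2,2) = exp(-r*dt) * [p*8.637033 + (1-p)*33.828219] = 21.011995; exercise = 22.464923; V(2,2) = max -> 22.464923
  V(1,0) = exp(-r*dt) * [p*0.000000 + (1-p)*4.298604] = 2.139392; exercise = 0.000000; V(1,0) = max -> 2.139392
  V(1,1) = exp(-r*dt) * [p*4.298604 + (1-p)*22.464923] = 13.258980; exercise = 8.637033; V(1,1) = max -> 13.258980
  V(0,0) = exp(-r*dt) * [p*2.139392 + (1-p)*13.258980] = 7.633286; exercise = 0.000000; V(0,0) = max -> 7.633286

Answer: Price = V(0,0) = 7.6333


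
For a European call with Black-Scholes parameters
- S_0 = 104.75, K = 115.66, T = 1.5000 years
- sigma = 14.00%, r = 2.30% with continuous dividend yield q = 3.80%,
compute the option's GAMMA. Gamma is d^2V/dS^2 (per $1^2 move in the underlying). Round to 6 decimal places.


Answer: Gamma = 0.017277

Derivation:
d1 = -0.6233268683; d2 = -0.7947911503
phi(d1) = 0.3285038485; exp(-qT) = 0.9445940694; exp(-rT) = 0.9660883397
Gamma = exp(-qT) * phi(d1) / (S * sigma * sqrt(T)) = 0.9445940694 * 0.3285038485 / (104.7500 * 0.1400 * 1.2247448714) = 0.017277


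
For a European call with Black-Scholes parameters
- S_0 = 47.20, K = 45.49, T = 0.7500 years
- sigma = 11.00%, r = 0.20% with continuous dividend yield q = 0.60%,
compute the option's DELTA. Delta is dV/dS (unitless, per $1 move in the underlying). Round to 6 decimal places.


Answer: Delta = 0.653763

Derivation:
d1 = 0.4035035004; d2 = 0.3082407060
phi(d1) = 0.3677521509; exp(-qT) = 0.9955101098; exp(-rT) = 0.9985011244
N(d1) = 0.6567110699
Delta = exp(-qT) * N(d1) = 0.9955101098 * 0.6567110699 = 0.653763


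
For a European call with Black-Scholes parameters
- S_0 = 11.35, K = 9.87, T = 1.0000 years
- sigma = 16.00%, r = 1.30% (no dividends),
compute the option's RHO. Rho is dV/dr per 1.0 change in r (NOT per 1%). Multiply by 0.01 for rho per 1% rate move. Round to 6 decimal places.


Answer: Rho = 7.882414

Derivation:
d1 = 1.0344868155; d2 = 0.8744868155
phi(d1) = 0.2336292039; exp(-qT) = 1.0000000000; exp(-rT) = 0.9870841350
N(d2) = 0.8090734014
Rho = K*T*exp(-rT)*N(d2) = 9.8700 * 1.0000 * 0.9870841350 * 0.8090734014 = 7.882414


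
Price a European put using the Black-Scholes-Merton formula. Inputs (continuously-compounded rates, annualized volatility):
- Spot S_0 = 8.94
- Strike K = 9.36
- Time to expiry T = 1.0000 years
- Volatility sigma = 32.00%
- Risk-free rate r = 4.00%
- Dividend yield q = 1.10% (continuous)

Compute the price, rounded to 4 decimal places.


d1 = (ln(S/K) + (r - q + 0.5*sigma^2) * T) / (sigma * sqrt(T)) = 0.10715718
d2 = d1 - sigma * sqrt(T) = -0.21284282
exp(-rT) = 0.96078944; exp(-qT) = 0.98906028
P = K * exp(-rT) * N(-d2) - S_0 * exp(-qT) * N(-d1)
N(-d1) = 0.45733214; N(-d2) = 0.58427522
P = 9.3600 * 0.96078944 * 0.58427522 - 8.9400 * 0.98906028 * 0.45733214 = 1.2106

Answer: Price = 1.2106


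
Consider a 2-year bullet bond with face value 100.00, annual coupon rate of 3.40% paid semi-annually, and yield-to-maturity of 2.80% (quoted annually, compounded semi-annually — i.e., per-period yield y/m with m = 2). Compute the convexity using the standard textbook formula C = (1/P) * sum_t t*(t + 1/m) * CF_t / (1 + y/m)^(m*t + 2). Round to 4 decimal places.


Answer: Convexity = 4.7034

Derivation:
Coupon per period c = face * coupon_rate / m = 1.700000
Periods per year m = 2; per-period yield y/m = 0.014000
Number of cashflows N = 4
Cashflows (t years, CF_t, discount factor 1/(1+y/m)^(m*t), PV):
  t = 0.5000: CF_t = 1.700000, DF = 0.986193, PV = 1.676529
  t = 1.0000: CF_t = 1.700000, DF = 0.972577, PV = 1.653381
  t = 1.5000: CF_t = 1.700000, DF = 0.959149, PV = 1.630554
  t = 2.0000: CF_t = 101.700000, DF = 0.945906, PV = 96.198684
Price P = sum_t PV_t = 101.159148
Convexity numerator sum_t t*(t + 1/m) * CF_t / (1+y/m)^(m*t + 2):
  t = 0.5000: term = 0.815277
  t = 1.0000: term = 2.412061
  t = 1.5000: term = 4.757518
  t = 2.0000: term = 467.803242
Convexity = (1/P) * sum = 475.788098 / 101.159148 = 4.703362


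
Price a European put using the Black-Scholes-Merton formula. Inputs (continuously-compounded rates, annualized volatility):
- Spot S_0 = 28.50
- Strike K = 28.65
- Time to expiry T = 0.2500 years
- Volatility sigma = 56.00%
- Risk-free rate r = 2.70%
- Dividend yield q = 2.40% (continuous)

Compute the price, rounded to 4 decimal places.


d1 = (ln(S/K) + (r - q + 0.5*sigma^2) * T) / (sigma * sqrt(T)) = 0.12393087
d2 = d1 - sigma * sqrt(T) = -0.15606913
exp(-rT) = 0.99327273; exp(-qT) = 0.99401796
P = K * exp(-rT) * N(-d2) - S_0 * exp(-qT) * N(-d1)
N(-d1) = 0.45068500; N(-d2) = 0.56201073
P = 28.6500 * 0.99327273 * 0.56201073 - 28.5000 * 0.99401796 * 0.45068500 = 3.2256

Answer: Price = 3.2256


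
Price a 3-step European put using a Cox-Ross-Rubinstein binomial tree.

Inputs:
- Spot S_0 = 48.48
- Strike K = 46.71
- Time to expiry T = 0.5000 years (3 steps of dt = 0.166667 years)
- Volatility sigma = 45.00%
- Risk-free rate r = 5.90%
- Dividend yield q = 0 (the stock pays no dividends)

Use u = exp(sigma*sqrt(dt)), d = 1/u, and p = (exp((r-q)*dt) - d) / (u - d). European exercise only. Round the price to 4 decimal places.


dt = T/N = 0.166667
u = exp(sigma*sqrt(dt)) = 1.201669; d = 1/u = 0.832176
p = (exp((r-q)*dt) - d) / (u - d) = 0.480945
Discount per step: exp(-r*dt) = 0.990215
Stock lattice S(k, i) with i counting down-moves:
  k=0: S(0,0) = 48.4800
  k=1: S(1,0) = 58.2569; S(1,1) = 40.3439
  k=2: S(2,0) = 70.0056; S(2,1) = 48.4800; S(2,2) = 33.5732
  k=3: S(3,0) = 84.1235; S(3,1) = 58.2569; S(3,2) = 40.3439; S(3,3) = 27.9388
Terminal payoffs V(N, i) = max(K - S_T, 0):
  V(3,0) = 0.000000; V(3,1) = 0.000000; V(3,2) = 6.366124; V(3,3) = 18.771207
Backward induction: V(k, i) = exp(-r*dt) * [p * V(k+1, i) + (1-p) * V(k+1, i+1)].
  V(2,0) = exp(-r*dt) * [p*0.000000 + (1-p)*0.000000] = 0.000000
  V(2,1) = exp(-r*dt) * [p*0.000000 + (1-p)*6.366124] = 3.272034
  V(2,2) = exp(-r*dt) * [p*6.366124 + (1-p)*18.771207] = 12.679744
  V(1,0) = exp(-r*dt) * [p*0.000000 + (1-p)*3.272034] = 1.681747
  V(1,1) = exp(-r*dt) * [p*3.272034 + (1-p)*12.679744] = 8.075353
  V(0,0) = exp(-r*dt) * [p*1.681747 + (1-p)*8.075353] = 4.951450

Answer: Price = V(0,0) = 4.9515


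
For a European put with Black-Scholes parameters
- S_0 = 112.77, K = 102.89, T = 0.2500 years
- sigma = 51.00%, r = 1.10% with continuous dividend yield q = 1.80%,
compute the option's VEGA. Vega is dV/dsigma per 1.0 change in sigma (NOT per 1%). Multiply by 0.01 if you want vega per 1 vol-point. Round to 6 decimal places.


d1 = 0.4802054504; d2 = 0.2252054504
phi(d1) = 0.3554974615; exp(-qT) = 0.9955101098; exp(-rT) = 0.9972537778
Vega = S * exp(-qT) * phi(d1) * sqrt(T) = 112.7700 * 0.9955101098 * 0.3554974615 * 0.5000000000 = 19.954726

Answer: Vega = 19.954726


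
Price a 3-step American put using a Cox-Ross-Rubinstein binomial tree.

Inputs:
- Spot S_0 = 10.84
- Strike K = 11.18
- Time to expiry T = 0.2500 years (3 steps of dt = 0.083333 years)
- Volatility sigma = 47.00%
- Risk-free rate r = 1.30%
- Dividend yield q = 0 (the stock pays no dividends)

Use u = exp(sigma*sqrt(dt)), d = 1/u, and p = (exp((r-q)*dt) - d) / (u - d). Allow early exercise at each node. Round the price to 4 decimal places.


Answer: Price = V(0,0) = 1.2684

Derivation:
dt = T/N = 0.083333
u = exp(sigma*sqrt(dt)) = 1.145312; d = 1/u = 0.873124
p = (exp((r-q)*dt) - d) / (u - d) = 0.470115
Discount per step: exp(-r*dt) = 0.998917
Stock lattice S(k, i) with i counting down-moves:
  k=0: S(0,0) = 10.8400
  k=1: S(1,0) = 12.4152; S(1,1) = 9.4647
  k=2: S(2,0) = 14.2193; S(2,1) = 10.8400; S(2,2) = 8.2638
  k=3: S(3,0) = 16.2855; S(3,1) = 12.4152; S(3,2) = 9.4647; S(3,3) = 7.2154
Terminal payoffs V(N, i) = max(K - S_T, 0):
  V(3,0) = 0.000000; V(3,1) = 0.000000; V(3,2) = 1.715332; V(3,3) = 3.964647
Backward induction: V(k, i) = exp(-r*dt) * [p * V(k+1, i) + (1-p) * V(k+1, i+1)]; then take max(V_cont, immediate exercise) for American.
  V(2,0) = exp(-r*dt) * [p*0.000000 + (1-p)*0.000000] = 0.000000; exercise = 0.000000; V(2,0) = max -> 0.000000
  V(2,1) = exp(-r*dt) * [p*0.000000 + (1-p)*1.715332] = 0.907945; exercise = 0.340000; V(2,1) = max -> 0.907945
  V(2,2) = exp(-r*dt) * [p*1.715332 + (1-p)*3.964647] = 2.904063; exercise = 2.916168; V(2,2) = max -> 2.916168
  V(1,0) = exp(-r*dt) * [p*0.000000 + (1-p)*0.907945] = 0.480586; exercise = 0.000000; V(1,0) = max -> 0.480586
  V(1,1) = exp(-r*dt) * [p*0.907945 + (1-p)*2.916168] = 1.969937; exercise = 1.715332; V(1,1) = max -> 1.969937
  V(0,0) = exp(-r*dt) * [p*0.480586 + (1-p)*1.969937] = 1.268396; exercise = 0.340000; V(0,0) = max -> 1.268396


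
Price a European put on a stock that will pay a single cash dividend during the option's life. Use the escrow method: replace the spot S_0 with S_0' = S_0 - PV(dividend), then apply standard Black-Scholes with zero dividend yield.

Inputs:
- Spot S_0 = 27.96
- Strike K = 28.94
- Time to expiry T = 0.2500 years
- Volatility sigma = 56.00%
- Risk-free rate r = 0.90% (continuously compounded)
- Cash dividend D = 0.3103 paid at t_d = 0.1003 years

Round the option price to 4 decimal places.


PV(D) = D * exp(-r * t_d) = 0.3103 * 0.99909771 = 0.31002002
S_0' = S_0 - PV(D) = 27.9600 - 0.31002002 = 27.64997998
d1 = (ln(S_0'/K) + (r + sigma^2/2)*T) / (sigma*sqrt(T)) = -0.01482042
d2 = d1 - sigma*sqrt(T) = -0.29482042
exp(-rT) = 0.99775253
N(-d1) = 0.50591228; N(-d2) = 0.61593447
P = K * exp(-rT) * N(-d2) - S_0' * N(-d1) = 28.9400 * 0.99775253 * 0.61593447 - 27.64997998 * 0.50591228 = 3.7966

Answer: Price = 3.7966


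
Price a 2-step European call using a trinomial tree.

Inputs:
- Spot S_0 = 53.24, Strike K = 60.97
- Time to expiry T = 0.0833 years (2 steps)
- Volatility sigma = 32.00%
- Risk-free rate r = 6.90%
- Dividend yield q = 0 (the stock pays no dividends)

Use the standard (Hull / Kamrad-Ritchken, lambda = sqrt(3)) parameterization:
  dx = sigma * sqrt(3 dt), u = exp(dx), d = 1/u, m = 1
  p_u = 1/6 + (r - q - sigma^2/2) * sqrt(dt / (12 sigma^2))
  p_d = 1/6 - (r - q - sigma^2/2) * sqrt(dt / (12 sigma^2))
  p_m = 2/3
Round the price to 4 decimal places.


Answer: Price = V(0,0) = 0.1661

Derivation:
dt = T/N = 0.041650; dx = sigma*sqrt(3*dt) = 0.113114
u = exp(dx) = 1.119760; d = 1/u = 0.893048
p_u = 0.169944, p_m = 0.666667, p_d = 0.163390
Discount per step: exp(-r*dt) = 0.997130
Stock lattice S(k, j) with j the centered position index:
  k=0: S(0,+0) = 53.2400
  k=1: S(1,-1) = 47.5459; S(1,+0) = 53.2400; S(1,+1) = 59.6160
  k=2: S(2,-2) = 42.4608; S(2,-1) = 47.5459; S(2,+0) = 53.2400; S(2,+1) = 59.6160; S(2,+2) = 66.7556
Terminal payoffs V(N, j) = max(S_T - K, 0):
  V(2,-2) = 0.000000; V(2,-1) = 0.000000; V(2,+0) = 0.000000; V(2,+1) = 0.000000; V(2,+2) = 5.785648
Backward induction: V(k, j) = exp(-r*dt) * [p_u * V(k+1, j+1) + p_m * V(k+1, j) + p_d * V(k+1, j-1)]
  V(1,-1) = exp(-r*dt) * [p_u*0.000000 + p_m*0.000000 + p_d*0.000000] = 0.000000
  V(1,+0) = exp(-r*dt) * [p_u*0.000000 + p_m*0.000000 + p_d*0.000000] = 0.000000
  V(1,+1) = exp(-r*dt) * [p_u*5.785648 + p_m*0.000000 + p_d*0.000000] = 0.980413
  V(0,+0) = exp(-r*dt) * [p_u*0.980413 + p_m*0.000000 + p_d*0.000000] = 0.166137


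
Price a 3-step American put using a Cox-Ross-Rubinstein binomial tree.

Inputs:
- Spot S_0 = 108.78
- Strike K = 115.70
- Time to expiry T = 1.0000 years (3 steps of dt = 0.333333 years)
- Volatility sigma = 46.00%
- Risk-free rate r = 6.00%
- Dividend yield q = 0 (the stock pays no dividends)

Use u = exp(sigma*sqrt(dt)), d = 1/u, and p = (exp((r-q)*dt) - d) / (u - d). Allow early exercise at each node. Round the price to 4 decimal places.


Answer: Price = V(0,0) = 21.8913

Derivation:
dt = T/N = 0.333333
u = exp(sigma*sqrt(dt)) = 1.304189; d = 1/u = 0.766760
p = (exp((r-q)*dt) - d) / (u - d) = 0.471581
Discount per step: exp(-r*dt) = 0.980199
Stock lattice S(k, i) with i counting down-moves:
  k=0: S(0,0) = 108.7800
  k=1: S(1,0) = 141.8696; S(1,1) = 83.4082
  k=2: S(2,0) = 185.0248; S(2,1) = 108.7800; S(2,2) = 63.9541
  k=3: S(3,0) = 241.3072; S(3,1) = 141.8696; S(3,2) = 83.4082; S(3,3) = 49.0374
Terminal payoffs V(N, i) = max(K - S_T, 0):
  V(3,0) = 0.000000; V(3,1) = 0.000000; V(3,2) = 32.291821; V(3,3) = 66.662558
Backward induction: V(k, i) = exp(-r*dt) * [p * V(k+1, i) + (1-p) * V(k+1, i+1)]; then take max(V_cont, immediate exercise) for American.
  V(2,0) = exp(-r*dt) * [p*0.000000 + (1-p)*0.000000] = 0.000000; exercise = 0.000000; V(2,0) = max -> 0.000000
  V(2,1) = exp(-r*dt) * [p*0.000000 + (1-p)*32.291821] = 16.725725; exercise = 6.920000; V(2,1) = max -> 16.725725
  V(2,2) = exp(-r*dt) * [p*32.291821 + (1-p)*66.662558] = 49.454912; exercise = 51.745925; V(2,2) = max -> 51.745925
  V(1,0) = exp(-r*dt) * [p*0.000000 + (1-p)*16.725725] = 8.663181; exercise = 0.000000; V(1,0) = max -> 8.663181
  V(1,1) = exp(-r*dt) * [p*16.725725 + (1-p)*51.745925] = 34.533438; exercise = 32.291821; V(1,1) = max -> 34.533438
  V(0,0) = exp(-r*dt) * [p*8.663181 + (1-p)*34.533438] = 21.891279; exercise = 6.920000; V(0,0) = max -> 21.891279


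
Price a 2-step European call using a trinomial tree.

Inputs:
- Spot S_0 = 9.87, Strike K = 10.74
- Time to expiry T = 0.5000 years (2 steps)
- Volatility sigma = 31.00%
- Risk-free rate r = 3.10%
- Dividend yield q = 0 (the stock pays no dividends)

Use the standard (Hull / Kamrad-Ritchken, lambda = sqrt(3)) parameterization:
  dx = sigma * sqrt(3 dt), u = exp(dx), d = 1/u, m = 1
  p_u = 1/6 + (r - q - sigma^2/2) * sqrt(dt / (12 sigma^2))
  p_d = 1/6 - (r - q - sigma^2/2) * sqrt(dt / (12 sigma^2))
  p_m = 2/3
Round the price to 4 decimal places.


dt = T/N = 0.250000; dx = sigma*sqrt(3*dt) = 0.268468
u = exp(dx) = 1.307959; d = 1/u = 0.764550
p_u = 0.158728, p_m = 0.666667, p_d = 0.174605
Discount per step: exp(-r*dt) = 0.992280
Stock lattice S(k, j) with j the centered position index:
  k=0: S(0,+0) = 9.8700
  k=1: S(1,-1) = 7.5461; S(1,+0) = 9.8700; S(1,+1) = 12.9096
  k=2: S(2,-2) = 5.7694; S(2,-1) = 7.5461; S(2,+0) = 9.8700; S(2,+1) = 12.9096; S(2,+2) = 16.8852
Terminal payoffs V(N, j) = max(S_T - K, 0):
  V(2,-2) = 0.000000; V(2,-1) = 0.000000; V(2,+0) = 0.000000; V(2,+1) = 2.169555; V(2,+2) = 6.145168
Backward induction: V(k, j) = exp(-r*dt) * [p_u * V(k+1, j+1) + p_m * V(k+1, j) + p_d * V(k+1, j-1)]
  V(1,-1) = exp(-r*dt) * [p_u*0.000000 + p_m*0.000000 + p_d*0.000000] = 0.000000
  V(1,+0) = exp(-r*dt) * [p_u*2.169555 + p_m*0.000000 + p_d*0.000000] = 0.341711
  V(1,+1) = exp(-r*dt) * [p_u*6.145168 + p_m*2.169555 + p_d*0.000000] = 2.403085
  V(0,+0) = exp(-r*dt) * [p_u*2.403085 + p_m*0.341711 + p_d*0.000000] = 0.604541

Answer: Price = V(0,0) = 0.6045


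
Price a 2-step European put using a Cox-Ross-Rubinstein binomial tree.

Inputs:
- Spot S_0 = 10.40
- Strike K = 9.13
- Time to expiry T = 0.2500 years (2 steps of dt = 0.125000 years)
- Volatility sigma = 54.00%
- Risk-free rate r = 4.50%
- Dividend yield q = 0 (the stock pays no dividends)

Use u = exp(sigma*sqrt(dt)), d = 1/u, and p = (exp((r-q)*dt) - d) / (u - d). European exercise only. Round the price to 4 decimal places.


Answer: Price = V(0,0) = 0.5703

Derivation:
dt = T/N = 0.125000
u = exp(sigma*sqrt(dt)) = 1.210361; d = 1/u = 0.826200
p = (exp((r-q)*dt) - d) / (u - d) = 0.467098
Discount per step: exp(-r*dt) = 0.994391
Stock lattice S(k, i) with i counting down-moves:
  k=0: S(0,0) = 10.4000
  k=1: S(1,0) = 12.5878; S(1,1) = 8.5925
  k=2: S(2,0) = 15.2357; S(2,1) = 10.4000; S(2,2) = 7.0991
Terminal payoffs V(N, i) = max(K - S_T, 0):
  V(2,0) = 0.000000; V(2,1) = 0.000000; V(2,2) = 2.030899
Backward induction: V(k, i) = exp(-r*dt) * [p * V(k+1, i) + (1-p) * V(k+1, i+1)].
  V(1,0) = exp(-r*dt) * [p*0.000000 + (1-p)*0.000000] = 0.000000
  V(1,1) = exp(-r*dt) * [p*0.000000 + (1-p)*2.030899] = 1.076199
  V(0,0) = exp(-r*dt) * [p*0.000000 + (1-p)*1.076199] = 0.570291


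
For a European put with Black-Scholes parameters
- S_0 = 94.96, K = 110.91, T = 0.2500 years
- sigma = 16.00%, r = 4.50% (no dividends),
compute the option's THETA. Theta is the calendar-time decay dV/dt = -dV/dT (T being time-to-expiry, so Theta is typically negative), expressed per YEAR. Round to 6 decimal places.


Answer: Theta = 3.485209

Derivation:
d1 = -1.7601663914; d2 = -1.8401663914
phi(d1) = 0.0847515371; exp(-qT) = 1.0000000000; exp(-rT) = 0.9888130446
Theta = -S*exp(-qT)*phi(d1)*sigma/(2*sqrt(T)) + r*K*exp(-rT)*N(-d2) - q*S*exp(-qT)*N(-d1)
N(-d1) = 0.9608102007; N(-d2) = 0.9671280937; sqrt(T) = 0.5000000000
Term 1 = -94.9600 * 1.0000000000 * 0.0847515371 * 0.1600 / (2 * 0.5000000000) = -1.2876809541
Term 2 = 0.0450 * 110.9100 * 0.9888130446 * 0.9671280937 = 4.7728897789
Term 3 = 0 (no dividend yield, q = 0)
Theta = -1.2876809541 + (4.7728897789) + (0.0000000000) = 3.485209


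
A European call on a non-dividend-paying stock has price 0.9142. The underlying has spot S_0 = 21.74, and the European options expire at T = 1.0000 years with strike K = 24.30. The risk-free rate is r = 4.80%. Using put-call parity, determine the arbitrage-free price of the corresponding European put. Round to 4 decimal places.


Answer: Put price = 2.3354

Derivation:
Put-call parity: C - P = S_0 * exp(-qT) - K * exp(-rT).
S_0 * exp(-qT) = 21.7400 * 1.00000000 = 21.74000000
K * exp(-rT) = 24.3000 * 0.95313379 = 23.16115103
P = C - S*exp(-qT) + K*exp(-rT)
P = 0.9142 - 21.74000000 + 23.16115103 = 2.3354


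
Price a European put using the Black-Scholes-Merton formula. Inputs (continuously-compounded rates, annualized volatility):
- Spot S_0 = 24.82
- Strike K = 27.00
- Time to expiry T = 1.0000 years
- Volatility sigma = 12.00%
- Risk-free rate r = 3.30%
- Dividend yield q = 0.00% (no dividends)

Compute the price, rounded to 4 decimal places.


Answer: Price = 1.9795

Derivation:
d1 = (ln(S/K) + (r - q + 0.5*sigma^2) * T) / (sigma * sqrt(T)) = -0.36655905
d2 = d1 - sigma * sqrt(T) = -0.48655905
exp(-rT) = 0.96753856; exp(-qT) = 1.00000000
P = K * exp(-rT) * N(-d2) - S_0 * exp(-qT) * N(-d1)
N(-d1) = 0.64302602; N(-d2) = 0.68671458
P = 27.0000 * 0.96753856 * 0.68671458 - 24.8200 * 1.00000000 * 0.64302602 = 1.9795


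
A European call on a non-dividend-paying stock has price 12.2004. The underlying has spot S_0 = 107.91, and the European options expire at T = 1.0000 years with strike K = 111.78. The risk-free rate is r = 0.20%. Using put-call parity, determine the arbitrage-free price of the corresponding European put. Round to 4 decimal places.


Put-call parity: C - P = S_0 * exp(-qT) - K * exp(-rT).
S_0 * exp(-qT) = 107.9100 * 1.00000000 = 107.91000000
K * exp(-rT) = 111.7800 * 0.99800200 = 111.55666341
P = C - S*exp(-qT) + K*exp(-rT)
P = 12.2004 - 107.91000000 + 111.55666341 = 15.8471

Answer: Put price = 15.8471


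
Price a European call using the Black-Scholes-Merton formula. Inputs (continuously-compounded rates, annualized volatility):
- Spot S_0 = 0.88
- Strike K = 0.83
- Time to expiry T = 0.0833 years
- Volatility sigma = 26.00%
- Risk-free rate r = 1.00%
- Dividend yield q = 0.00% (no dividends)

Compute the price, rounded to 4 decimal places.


Answer: Price = 0.0585

Derivation:
d1 = (ln(S/K) + (r - q + 0.5*sigma^2) * T) / (sigma * sqrt(T)) = 0.82814917
d2 = d1 - sigma * sqrt(T) = 0.75310865
exp(-rT) = 0.99916735; exp(-qT) = 1.00000000
C = S_0 * exp(-qT) * N(d1) - K * exp(-rT) * N(d2)
N(d1) = 0.79620699; N(d2) = 0.77430769
C = 0.8800 * 1.00000000 * 0.79620699 - 0.8300 * 0.99916735 * 0.77430769 = 0.0585


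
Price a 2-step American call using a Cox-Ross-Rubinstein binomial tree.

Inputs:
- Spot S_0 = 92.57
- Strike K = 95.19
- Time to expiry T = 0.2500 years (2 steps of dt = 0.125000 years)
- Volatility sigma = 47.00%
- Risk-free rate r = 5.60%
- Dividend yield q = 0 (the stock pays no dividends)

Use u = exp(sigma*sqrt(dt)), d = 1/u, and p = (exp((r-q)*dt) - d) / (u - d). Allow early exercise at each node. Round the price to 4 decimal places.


Answer: Price = V(0,0) = 7.6829

Derivation:
dt = T/N = 0.125000
u = exp(sigma*sqrt(dt)) = 1.180774; d = 1/u = 0.846902
p = (exp((r-q)*dt) - d) / (u - d) = 0.479592
Discount per step: exp(-r*dt) = 0.993024
Stock lattice S(k, i) with i counting down-moves:
  k=0: S(0,0) = 92.5700
  k=1: S(1,0) = 109.3042; S(1,1) = 78.3977
  k=2: S(2,0) = 129.0636; S(2,1) = 92.5700; S(2,2) = 66.3952
Terminal payoffs V(N, i) = max(S_T - K, 0):
  V(2,0) = 33.873599; V(2,1) = 0.000000; V(2,2) = 0.000000
Backward induction: V(k, i) = exp(-r*dt) * [p * V(k+1, i) + (1-p) * V(k+1, i+1)]; then take max(V_cont, immediate exercise) for American.
  V(1,0) = exp(-r*dt) * [p*33.873599 + (1-p)*0.000000] = 16.132202; exercise = 14.114242; V(1,0) = max -> 16.132202
  V(1,1) = exp(-r*dt) * [p*0.000000 + (1-p)*0.000000] = 0.000000; exercise = 0.000000; V(1,1) = max -> 0.000000
  V(0,0) = exp(-r*dt) * [p*16.132202 + (1-p)*0.000000] = 7.682914; exercise = 0.000000; V(0,0) = max -> 7.682914


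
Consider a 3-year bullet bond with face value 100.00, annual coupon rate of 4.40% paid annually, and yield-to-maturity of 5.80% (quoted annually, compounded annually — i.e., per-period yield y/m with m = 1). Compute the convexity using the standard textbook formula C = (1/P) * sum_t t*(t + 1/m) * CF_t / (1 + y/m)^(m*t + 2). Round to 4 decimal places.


Coupon per period c = face * coupon_rate / m = 4.400000
Periods per year m = 1; per-period yield y/m = 0.058000
Number of cashflows N = 3
Cashflows (t years, CF_t, discount factor 1/(1+y/m)^(m*t), PV):
  t = 1.0000: CF_t = 4.400000, DF = 0.945180, PV = 4.158790
  t = 2.0000: CF_t = 4.400000, DF = 0.893364, PV = 3.930804
  t = 3.0000: CF_t = 104.400000, DF = 0.844390, PV = 88.154299
Price P = sum_t PV_t = 96.243893
Convexity numerator sum_t t*(t + 1/m) * CF_t / (1+y/m)^(m*t + 2):
  t = 1.0000: term = 7.430631
  t = 2.0000: term = 21.069841
  t = 3.0000: term = 945.046997
Convexity = (1/P) * sum = 973.547468 / 96.243893 = 10.115421

Answer: Convexity = 10.1154
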